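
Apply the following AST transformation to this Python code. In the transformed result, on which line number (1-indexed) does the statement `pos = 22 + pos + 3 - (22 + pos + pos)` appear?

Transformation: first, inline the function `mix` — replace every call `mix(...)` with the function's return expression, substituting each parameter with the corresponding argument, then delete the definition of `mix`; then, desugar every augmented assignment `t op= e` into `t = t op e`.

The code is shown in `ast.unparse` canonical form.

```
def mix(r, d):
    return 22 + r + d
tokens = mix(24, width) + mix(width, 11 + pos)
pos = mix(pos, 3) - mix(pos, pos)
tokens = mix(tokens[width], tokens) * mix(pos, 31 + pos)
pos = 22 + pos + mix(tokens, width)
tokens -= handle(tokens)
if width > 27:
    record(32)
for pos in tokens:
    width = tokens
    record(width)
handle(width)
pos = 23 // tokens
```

2

Transformed code:
tokens = 22 + 24 + width + (22 + width + (11 + pos))
pos = 22 + pos + 3 - (22 + pos + pos)
tokens = (22 + tokens[width] + tokens) * (22 + pos + (31 + pos))
pos = 22 + pos + (22 + tokens + width)
tokens = tokens - handle(tokens)
if width > 27:
    record(32)
for pos in tokens:
    width = tokens
    record(width)
handle(width)
pos = 23 // tokens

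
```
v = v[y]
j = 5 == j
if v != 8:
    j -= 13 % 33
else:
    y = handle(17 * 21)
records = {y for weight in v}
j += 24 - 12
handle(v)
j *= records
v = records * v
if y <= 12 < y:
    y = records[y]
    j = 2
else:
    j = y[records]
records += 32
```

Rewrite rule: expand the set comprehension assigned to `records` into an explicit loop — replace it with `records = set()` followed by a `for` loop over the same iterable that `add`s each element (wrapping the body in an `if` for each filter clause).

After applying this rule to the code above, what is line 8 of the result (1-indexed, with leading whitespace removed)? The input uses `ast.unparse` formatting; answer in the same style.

for weight in v:

Transformed code:
v = v[y]
j = 5 == j
if v != 8:
    j -= 13 % 33
else:
    y = handle(17 * 21)
records = set()
for weight in v:
    records.add(y)
j += 24 - 12
handle(v)
j *= records
v = records * v
if y <= 12 < y:
    y = records[y]
    j = 2
else:
    j = y[records]
records += 32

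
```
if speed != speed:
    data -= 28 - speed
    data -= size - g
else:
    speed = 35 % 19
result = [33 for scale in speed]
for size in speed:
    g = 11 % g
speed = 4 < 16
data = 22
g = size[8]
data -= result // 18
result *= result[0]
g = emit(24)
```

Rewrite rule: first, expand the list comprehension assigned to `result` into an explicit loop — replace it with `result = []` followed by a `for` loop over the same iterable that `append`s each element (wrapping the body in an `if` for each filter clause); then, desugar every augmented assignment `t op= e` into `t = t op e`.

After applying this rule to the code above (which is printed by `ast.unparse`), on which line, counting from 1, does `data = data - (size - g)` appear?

3

Transformed code:
if speed != speed:
    data = data - (28 - speed)
    data = data - (size - g)
else:
    speed = 35 % 19
result = []
for scale in speed:
    result.append(33)
for size in speed:
    g = 11 % g
speed = 4 < 16
data = 22
g = size[8]
data = data - result // 18
result = result * result[0]
g = emit(24)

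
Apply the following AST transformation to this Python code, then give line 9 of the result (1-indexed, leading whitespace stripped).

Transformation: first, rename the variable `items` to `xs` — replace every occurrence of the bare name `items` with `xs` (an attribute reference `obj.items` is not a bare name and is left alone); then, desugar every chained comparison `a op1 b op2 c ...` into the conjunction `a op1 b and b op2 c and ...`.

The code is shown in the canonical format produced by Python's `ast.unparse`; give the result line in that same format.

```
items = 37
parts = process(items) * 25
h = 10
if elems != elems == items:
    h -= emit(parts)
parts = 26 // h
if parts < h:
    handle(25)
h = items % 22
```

h = xs % 22

Transformed code:
xs = 37
parts = process(xs) * 25
h = 10
if elems != elems and elems == xs:
    h -= emit(parts)
parts = 26 // h
if parts < h:
    handle(25)
h = xs % 22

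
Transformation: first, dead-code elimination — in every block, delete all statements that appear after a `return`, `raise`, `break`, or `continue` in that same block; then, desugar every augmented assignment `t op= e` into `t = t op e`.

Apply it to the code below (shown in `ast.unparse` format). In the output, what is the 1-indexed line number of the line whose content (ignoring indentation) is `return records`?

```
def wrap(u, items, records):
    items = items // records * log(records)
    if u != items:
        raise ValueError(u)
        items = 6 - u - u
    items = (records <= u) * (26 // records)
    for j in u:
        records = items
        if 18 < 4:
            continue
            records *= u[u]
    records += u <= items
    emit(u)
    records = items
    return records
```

13

Transformed code:
def wrap(u, items, records):
    items = items // records * log(records)
    if u != items:
        raise ValueError(u)
    items = (records <= u) * (26 // records)
    for j in u:
        records = items
        if 18 < 4:
            continue
    records = records + (u <= items)
    emit(u)
    records = items
    return records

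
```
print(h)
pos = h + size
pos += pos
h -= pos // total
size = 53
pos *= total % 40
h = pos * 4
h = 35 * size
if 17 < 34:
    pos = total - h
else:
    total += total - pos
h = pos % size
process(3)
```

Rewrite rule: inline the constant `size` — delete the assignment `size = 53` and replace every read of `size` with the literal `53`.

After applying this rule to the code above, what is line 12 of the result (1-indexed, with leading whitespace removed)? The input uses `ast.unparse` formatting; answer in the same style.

h = pos % 53

Transformed code:
print(h)
pos = h + 53
pos += pos
h -= pos // total
pos *= total % 40
h = pos * 4
h = 35 * 53
if 17 < 34:
    pos = total - h
else:
    total += total - pos
h = pos % 53
process(3)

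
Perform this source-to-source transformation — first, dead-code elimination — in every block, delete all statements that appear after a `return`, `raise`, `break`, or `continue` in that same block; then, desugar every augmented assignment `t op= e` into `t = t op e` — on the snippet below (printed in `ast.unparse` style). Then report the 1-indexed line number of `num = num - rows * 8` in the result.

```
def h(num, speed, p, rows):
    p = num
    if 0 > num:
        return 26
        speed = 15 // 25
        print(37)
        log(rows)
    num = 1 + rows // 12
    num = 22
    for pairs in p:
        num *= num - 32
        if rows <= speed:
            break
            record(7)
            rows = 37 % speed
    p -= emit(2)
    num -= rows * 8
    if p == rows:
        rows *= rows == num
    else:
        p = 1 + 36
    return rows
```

12

Transformed code:
def h(num, speed, p, rows):
    p = num
    if 0 > num:
        return 26
    num = 1 + rows // 12
    num = 22
    for pairs in p:
        num = num * (num - 32)
        if rows <= speed:
            break
    p = p - emit(2)
    num = num - rows * 8
    if p == rows:
        rows = rows * (rows == num)
    else:
        p = 1 + 36
    return rows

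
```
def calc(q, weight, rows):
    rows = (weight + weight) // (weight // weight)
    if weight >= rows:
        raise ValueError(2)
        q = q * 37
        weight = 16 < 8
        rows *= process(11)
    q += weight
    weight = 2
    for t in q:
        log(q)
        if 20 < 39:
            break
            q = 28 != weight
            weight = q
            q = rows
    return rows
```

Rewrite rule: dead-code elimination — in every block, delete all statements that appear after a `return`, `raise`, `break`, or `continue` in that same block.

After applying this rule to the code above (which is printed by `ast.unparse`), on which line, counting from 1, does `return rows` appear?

Transformed code:
def calc(q, weight, rows):
    rows = (weight + weight) // (weight // weight)
    if weight >= rows:
        raise ValueError(2)
    q += weight
    weight = 2
    for t in q:
        log(q)
        if 20 < 39:
            break
    return rows

11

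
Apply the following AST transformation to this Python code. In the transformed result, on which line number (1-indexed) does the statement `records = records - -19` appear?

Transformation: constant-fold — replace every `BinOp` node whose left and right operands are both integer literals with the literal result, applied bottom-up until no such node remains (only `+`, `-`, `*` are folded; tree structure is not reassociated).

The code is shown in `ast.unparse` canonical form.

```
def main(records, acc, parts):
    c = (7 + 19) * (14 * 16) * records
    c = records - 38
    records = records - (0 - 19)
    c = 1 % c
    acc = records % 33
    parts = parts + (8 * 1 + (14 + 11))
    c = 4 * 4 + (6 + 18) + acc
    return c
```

4

Transformed code:
def main(records, acc, parts):
    c = 5824 * records
    c = records - 38
    records = records - -19
    c = 1 % c
    acc = records % 33
    parts = parts + 33
    c = 40 + acc
    return c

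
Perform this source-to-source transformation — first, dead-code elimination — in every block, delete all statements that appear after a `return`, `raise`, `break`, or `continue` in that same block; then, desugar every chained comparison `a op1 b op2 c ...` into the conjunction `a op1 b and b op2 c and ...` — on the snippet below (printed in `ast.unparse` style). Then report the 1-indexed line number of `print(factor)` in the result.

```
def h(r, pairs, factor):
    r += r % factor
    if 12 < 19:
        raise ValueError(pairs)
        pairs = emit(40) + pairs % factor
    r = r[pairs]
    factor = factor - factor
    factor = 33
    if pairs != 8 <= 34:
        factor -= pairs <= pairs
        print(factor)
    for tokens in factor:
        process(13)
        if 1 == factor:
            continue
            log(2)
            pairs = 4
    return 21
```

Transformed code:
def h(r, pairs, factor):
    r += r % factor
    if 12 < 19:
        raise ValueError(pairs)
    r = r[pairs]
    factor = factor - factor
    factor = 33
    if pairs != 8 and 8 <= 34:
        factor -= pairs <= pairs
        print(factor)
    for tokens in factor:
        process(13)
        if 1 == factor:
            continue
    return 21

10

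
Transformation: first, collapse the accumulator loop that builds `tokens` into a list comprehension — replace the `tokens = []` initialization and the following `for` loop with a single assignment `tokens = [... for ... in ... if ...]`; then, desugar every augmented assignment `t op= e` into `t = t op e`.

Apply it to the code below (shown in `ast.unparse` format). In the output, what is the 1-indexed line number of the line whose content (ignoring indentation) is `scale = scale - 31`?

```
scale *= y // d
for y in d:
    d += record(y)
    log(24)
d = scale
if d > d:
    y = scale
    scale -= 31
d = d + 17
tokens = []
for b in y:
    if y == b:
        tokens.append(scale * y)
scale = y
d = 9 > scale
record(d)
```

8

Transformed code:
scale = scale * (y // d)
for y in d:
    d = d + record(y)
    log(24)
d = scale
if d > d:
    y = scale
    scale = scale - 31
d = d + 17
tokens = [scale * y for b in y if y == b]
scale = y
d = 9 > scale
record(d)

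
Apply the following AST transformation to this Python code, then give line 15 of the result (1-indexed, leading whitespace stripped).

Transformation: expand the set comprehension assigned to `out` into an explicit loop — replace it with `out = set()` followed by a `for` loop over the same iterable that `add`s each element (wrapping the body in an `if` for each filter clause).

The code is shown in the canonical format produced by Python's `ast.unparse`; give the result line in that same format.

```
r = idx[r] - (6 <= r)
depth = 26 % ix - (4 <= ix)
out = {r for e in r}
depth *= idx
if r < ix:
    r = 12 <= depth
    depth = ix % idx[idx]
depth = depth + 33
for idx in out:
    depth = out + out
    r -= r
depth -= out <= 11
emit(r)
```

emit(r)

Transformed code:
r = idx[r] - (6 <= r)
depth = 26 % ix - (4 <= ix)
out = set()
for e in r:
    out.add(r)
depth *= idx
if r < ix:
    r = 12 <= depth
    depth = ix % idx[idx]
depth = depth + 33
for idx in out:
    depth = out + out
    r -= r
depth -= out <= 11
emit(r)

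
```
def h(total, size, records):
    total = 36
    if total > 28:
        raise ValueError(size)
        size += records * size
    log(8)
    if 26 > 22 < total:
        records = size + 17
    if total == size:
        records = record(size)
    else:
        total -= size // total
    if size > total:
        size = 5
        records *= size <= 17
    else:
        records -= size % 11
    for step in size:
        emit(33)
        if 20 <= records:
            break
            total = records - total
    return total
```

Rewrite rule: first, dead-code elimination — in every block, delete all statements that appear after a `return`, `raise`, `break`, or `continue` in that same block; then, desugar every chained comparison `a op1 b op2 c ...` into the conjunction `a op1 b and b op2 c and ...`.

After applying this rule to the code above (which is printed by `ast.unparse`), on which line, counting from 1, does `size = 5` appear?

Transformed code:
def h(total, size, records):
    total = 36
    if total > 28:
        raise ValueError(size)
    log(8)
    if 26 > 22 and 22 < total:
        records = size + 17
    if total == size:
        records = record(size)
    else:
        total -= size // total
    if size > total:
        size = 5
        records *= size <= 17
    else:
        records -= size % 11
    for step in size:
        emit(33)
        if 20 <= records:
            break
    return total

13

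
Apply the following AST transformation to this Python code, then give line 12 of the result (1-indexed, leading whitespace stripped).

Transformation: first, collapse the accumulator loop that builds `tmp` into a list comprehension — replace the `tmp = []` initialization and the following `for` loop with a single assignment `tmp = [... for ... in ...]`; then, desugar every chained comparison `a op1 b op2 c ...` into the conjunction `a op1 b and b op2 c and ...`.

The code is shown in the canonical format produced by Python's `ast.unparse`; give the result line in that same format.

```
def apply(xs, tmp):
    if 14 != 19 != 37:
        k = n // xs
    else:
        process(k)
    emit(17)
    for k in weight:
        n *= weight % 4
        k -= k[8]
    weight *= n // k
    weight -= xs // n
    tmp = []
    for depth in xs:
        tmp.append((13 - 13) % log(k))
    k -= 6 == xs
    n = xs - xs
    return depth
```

tmp = [(13 - 13) % log(k) for depth in xs]

Transformed code:
def apply(xs, tmp):
    if 14 != 19 and 19 != 37:
        k = n // xs
    else:
        process(k)
    emit(17)
    for k in weight:
        n *= weight % 4
        k -= k[8]
    weight *= n // k
    weight -= xs // n
    tmp = [(13 - 13) % log(k) for depth in xs]
    k -= 6 == xs
    n = xs - xs
    return depth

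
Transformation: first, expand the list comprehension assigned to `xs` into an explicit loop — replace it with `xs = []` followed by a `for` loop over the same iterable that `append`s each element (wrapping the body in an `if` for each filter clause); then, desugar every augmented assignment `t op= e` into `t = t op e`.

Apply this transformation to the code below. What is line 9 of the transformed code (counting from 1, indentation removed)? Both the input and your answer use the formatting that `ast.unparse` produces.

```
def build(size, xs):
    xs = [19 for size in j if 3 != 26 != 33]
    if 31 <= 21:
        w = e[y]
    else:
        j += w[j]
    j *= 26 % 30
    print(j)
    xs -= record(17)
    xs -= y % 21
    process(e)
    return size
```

Transformed code:
def build(size, xs):
    xs = []
    for size in j:
        if 3 != 26 != 33:
            xs.append(19)
    if 31 <= 21:
        w = e[y]
    else:
        j = j + w[j]
    j = j * (26 % 30)
    print(j)
    xs = xs - record(17)
    xs = xs - y % 21
    process(e)
    return size

j = j + w[j]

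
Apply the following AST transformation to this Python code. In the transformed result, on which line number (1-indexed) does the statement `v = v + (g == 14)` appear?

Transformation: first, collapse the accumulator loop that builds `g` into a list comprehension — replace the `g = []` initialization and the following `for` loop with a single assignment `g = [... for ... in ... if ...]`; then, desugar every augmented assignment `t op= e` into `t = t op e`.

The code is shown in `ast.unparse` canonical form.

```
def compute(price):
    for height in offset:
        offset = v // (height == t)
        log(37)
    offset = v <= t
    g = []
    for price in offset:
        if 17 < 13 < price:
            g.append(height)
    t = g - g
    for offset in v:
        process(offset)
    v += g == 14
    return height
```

10

Transformed code:
def compute(price):
    for height in offset:
        offset = v // (height == t)
        log(37)
    offset = v <= t
    g = [height for price in offset if 17 < 13 < price]
    t = g - g
    for offset in v:
        process(offset)
    v = v + (g == 14)
    return height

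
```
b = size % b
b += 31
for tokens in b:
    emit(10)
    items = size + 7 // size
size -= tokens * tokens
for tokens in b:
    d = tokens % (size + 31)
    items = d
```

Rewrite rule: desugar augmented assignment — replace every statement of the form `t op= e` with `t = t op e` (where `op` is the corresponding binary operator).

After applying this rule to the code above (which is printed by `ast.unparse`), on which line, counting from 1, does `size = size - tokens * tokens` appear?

Transformed code:
b = size % b
b = b + 31
for tokens in b:
    emit(10)
    items = size + 7 // size
size = size - tokens * tokens
for tokens in b:
    d = tokens % (size + 31)
    items = d

6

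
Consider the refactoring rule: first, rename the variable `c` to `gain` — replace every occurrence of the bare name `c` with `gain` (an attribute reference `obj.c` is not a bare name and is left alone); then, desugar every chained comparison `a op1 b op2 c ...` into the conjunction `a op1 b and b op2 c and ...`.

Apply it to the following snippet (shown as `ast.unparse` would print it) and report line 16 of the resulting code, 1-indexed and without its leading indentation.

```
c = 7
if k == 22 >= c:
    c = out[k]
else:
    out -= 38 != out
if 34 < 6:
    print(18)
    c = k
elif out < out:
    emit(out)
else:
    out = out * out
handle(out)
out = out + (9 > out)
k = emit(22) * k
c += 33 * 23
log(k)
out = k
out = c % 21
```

gain += 33 * 23

Transformed code:
gain = 7
if k == 22 and 22 >= gain:
    gain = out[k]
else:
    out -= 38 != out
if 34 < 6:
    print(18)
    gain = k
elif out < out:
    emit(out)
else:
    out = out * out
handle(out)
out = out + (9 > out)
k = emit(22) * k
gain += 33 * 23
log(k)
out = k
out = gain % 21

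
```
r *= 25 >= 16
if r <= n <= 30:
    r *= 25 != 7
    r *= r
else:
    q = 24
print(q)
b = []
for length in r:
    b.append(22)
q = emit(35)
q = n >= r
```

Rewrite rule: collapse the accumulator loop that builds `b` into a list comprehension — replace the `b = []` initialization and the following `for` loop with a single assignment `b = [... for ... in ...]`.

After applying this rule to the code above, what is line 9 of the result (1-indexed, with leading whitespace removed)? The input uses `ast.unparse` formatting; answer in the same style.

Transformed code:
r *= 25 >= 16
if r <= n <= 30:
    r *= 25 != 7
    r *= r
else:
    q = 24
print(q)
b = [22 for length in r]
q = emit(35)
q = n >= r

q = emit(35)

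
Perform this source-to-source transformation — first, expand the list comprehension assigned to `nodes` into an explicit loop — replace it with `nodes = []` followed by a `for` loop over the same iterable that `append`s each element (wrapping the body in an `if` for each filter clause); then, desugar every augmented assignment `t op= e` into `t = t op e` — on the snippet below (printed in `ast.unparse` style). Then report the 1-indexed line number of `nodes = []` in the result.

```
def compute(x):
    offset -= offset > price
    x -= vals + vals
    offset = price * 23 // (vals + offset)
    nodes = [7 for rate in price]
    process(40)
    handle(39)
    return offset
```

5

Transformed code:
def compute(x):
    offset = offset - (offset > price)
    x = x - (vals + vals)
    offset = price * 23 // (vals + offset)
    nodes = []
    for rate in price:
        nodes.append(7)
    process(40)
    handle(39)
    return offset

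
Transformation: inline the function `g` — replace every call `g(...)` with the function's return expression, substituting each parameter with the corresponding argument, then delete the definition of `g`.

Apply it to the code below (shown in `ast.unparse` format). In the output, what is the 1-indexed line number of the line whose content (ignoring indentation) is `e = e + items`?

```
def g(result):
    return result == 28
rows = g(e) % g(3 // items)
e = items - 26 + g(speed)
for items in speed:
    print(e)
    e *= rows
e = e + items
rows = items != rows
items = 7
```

Transformed code:
rows = (e == 28) % (3 // items == 28)
e = items - 26 + (speed == 28)
for items in speed:
    print(e)
    e *= rows
e = e + items
rows = items != rows
items = 7

6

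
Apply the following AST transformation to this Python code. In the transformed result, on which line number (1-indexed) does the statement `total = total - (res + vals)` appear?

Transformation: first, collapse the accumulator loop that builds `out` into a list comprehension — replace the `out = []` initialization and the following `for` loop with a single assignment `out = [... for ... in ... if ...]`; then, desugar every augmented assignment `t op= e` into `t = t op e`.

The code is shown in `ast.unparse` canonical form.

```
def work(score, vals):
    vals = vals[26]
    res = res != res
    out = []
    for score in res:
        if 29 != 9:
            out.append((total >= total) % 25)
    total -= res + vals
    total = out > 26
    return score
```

Transformed code:
def work(score, vals):
    vals = vals[26]
    res = res != res
    out = [(total >= total) % 25 for score in res if 29 != 9]
    total = total - (res + vals)
    total = out > 26
    return score

5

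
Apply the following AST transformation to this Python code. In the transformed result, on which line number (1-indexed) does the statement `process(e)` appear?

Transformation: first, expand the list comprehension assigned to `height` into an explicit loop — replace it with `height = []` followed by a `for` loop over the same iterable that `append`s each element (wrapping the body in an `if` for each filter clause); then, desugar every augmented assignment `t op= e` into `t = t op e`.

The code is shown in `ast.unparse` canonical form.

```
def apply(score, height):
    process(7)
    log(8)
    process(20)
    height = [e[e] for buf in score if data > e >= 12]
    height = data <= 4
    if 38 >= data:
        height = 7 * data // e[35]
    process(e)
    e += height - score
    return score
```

12

Transformed code:
def apply(score, height):
    process(7)
    log(8)
    process(20)
    height = []
    for buf in score:
        if data > e >= 12:
            height.append(e[e])
    height = data <= 4
    if 38 >= data:
        height = 7 * data // e[35]
    process(e)
    e = e + (height - score)
    return score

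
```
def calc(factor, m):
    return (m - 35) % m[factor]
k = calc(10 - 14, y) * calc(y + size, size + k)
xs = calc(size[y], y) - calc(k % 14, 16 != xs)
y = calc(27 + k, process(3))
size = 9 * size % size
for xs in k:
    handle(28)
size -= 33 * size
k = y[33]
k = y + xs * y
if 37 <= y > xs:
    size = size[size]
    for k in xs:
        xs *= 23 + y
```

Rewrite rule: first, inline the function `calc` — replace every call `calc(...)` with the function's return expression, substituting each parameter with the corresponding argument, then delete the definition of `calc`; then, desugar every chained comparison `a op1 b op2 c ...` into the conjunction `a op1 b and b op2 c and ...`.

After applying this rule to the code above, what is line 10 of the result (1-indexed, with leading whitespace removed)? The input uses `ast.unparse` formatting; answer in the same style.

if 37 <= y and y > xs:

Transformed code:
k = (y - 35) % y[10 - 14] * ((size + k - 35) % (size + k)[y + size])
xs = (y - 35) % y[size[y]] - ((16 != xs) - 35) % (16 != xs)[k % 14]
y = (process(3) - 35) % process(3)[27 + k]
size = 9 * size % size
for xs in k:
    handle(28)
size -= 33 * size
k = y[33]
k = y + xs * y
if 37 <= y and y > xs:
    size = size[size]
    for k in xs:
        xs *= 23 + y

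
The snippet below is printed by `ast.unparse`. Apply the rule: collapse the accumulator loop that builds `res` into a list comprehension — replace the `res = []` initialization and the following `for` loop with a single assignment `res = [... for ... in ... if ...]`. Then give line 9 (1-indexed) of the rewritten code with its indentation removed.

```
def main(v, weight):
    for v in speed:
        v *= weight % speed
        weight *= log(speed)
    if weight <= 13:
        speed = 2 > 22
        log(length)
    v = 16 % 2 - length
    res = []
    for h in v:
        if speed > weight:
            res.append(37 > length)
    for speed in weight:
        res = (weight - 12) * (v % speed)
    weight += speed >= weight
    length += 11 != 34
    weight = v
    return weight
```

Transformed code:
def main(v, weight):
    for v in speed:
        v *= weight % speed
        weight *= log(speed)
    if weight <= 13:
        speed = 2 > 22
        log(length)
    v = 16 % 2 - length
    res = [37 > length for h in v if speed > weight]
    for speed in weight:
        res = (weight - 12) * (v % speed)
    weight += speed >= weight
    length += 11 != 34
    weight = v
    return weight

res = [37 > length for h in v if speed > weight]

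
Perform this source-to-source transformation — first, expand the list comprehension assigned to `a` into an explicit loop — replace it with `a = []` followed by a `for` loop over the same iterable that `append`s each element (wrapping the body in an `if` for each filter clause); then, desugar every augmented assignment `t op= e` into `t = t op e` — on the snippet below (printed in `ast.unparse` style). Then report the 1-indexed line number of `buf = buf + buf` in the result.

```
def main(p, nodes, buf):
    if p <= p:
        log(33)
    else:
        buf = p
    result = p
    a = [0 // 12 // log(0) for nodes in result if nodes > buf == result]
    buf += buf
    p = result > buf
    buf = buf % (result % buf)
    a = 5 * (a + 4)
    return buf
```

Transformed code:
def main(p, nodes, buf):
    if p <= p:
        log(33)
    else:
        buf = p
    result = p
    a = []
    for nodes in result:
        if nodes > buf == result:
            a.append(0 // 12 // log(0))
    buf = buf + buf
    p = result > buf
    buf = buf % (result % buf)
    a = 5 * (a + 4)
    return buf

11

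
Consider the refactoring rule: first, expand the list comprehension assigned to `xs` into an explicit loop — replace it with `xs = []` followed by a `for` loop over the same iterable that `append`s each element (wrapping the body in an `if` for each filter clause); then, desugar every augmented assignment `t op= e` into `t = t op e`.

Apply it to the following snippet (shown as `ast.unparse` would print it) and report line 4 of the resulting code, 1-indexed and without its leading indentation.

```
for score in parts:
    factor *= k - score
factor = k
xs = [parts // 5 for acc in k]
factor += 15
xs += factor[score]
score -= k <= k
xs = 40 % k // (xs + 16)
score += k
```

Transformed code:
for score in parts:
    factor = factor * (k - score)
factor = k
xs = []
for acc in k:
    xs.append(parts // 5)
factor = factor + 15
xs = xs + factor[score]
score = score - (k <= k)
xs = 40 % k // (xs + 16)
score = score + k

xs = []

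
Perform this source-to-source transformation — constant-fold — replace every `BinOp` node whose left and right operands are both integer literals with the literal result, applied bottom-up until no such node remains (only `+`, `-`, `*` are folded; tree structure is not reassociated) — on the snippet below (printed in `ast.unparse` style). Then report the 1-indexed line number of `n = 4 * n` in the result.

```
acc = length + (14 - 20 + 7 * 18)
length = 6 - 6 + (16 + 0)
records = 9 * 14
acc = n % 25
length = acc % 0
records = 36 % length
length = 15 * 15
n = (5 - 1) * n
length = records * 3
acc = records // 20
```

Transformed code:
acc = length + 120
length = 16
records = 126
acc = n % 25
length = acc % 0
records = 36 % length
length = 225
n = 4 * n
length = records * 3
acc = records // 20

8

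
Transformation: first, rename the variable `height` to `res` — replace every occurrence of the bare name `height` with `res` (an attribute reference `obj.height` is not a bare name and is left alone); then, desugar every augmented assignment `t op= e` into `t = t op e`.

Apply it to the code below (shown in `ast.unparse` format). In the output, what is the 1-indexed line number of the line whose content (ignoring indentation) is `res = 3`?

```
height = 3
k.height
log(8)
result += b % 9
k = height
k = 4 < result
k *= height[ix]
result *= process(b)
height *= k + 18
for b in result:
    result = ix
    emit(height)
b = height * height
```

Transformed code:
res = 3
k.height
log(8)
result = result + b % 9
k = res
k = 4 < result
k = k * res[ix]
result = result * process(b)
res = res * (k + 18)
for b in result:
    result = ix
    emit(res)
b = res * res

1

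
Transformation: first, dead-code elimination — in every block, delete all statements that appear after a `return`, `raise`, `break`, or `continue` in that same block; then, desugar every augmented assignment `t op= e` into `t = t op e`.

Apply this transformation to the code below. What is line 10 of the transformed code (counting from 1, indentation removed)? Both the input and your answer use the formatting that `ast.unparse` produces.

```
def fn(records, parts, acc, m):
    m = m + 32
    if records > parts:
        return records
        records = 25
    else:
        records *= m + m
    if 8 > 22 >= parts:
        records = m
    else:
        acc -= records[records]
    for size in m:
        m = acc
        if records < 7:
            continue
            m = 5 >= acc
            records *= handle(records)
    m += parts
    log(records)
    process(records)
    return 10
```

acc = acc - records[records]

Transformed code:
def fn(records, parts, acc, m):
    m = m + 32
    if records > parts:
        return records
    else:
        records = records * (m + m)
    if 8 > 22 >= parts:
        records = m
    else:
        acc = acc - records[records]
    for size in m:
        m = acc
        if records < 7:
            continue
    m = m + parts
    log(records)
    process(records)
    return 10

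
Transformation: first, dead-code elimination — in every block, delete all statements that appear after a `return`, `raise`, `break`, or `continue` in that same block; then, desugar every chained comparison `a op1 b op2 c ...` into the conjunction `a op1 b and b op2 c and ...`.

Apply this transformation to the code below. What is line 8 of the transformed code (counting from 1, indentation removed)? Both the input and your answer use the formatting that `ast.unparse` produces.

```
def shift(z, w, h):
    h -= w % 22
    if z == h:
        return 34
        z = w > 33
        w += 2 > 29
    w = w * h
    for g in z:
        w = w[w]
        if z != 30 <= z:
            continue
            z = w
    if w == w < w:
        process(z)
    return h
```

if z != 30 and 30 <= z:

Transformed code:
def shift(z, w, h):
    h -= w % 22
    if z == h:
        return 34
    w = w * h
    for g in z:
        w = w[w]
        if z != 30 and 30 <= z:
            continue
    if w == w and w < w:
        process(z)
    return h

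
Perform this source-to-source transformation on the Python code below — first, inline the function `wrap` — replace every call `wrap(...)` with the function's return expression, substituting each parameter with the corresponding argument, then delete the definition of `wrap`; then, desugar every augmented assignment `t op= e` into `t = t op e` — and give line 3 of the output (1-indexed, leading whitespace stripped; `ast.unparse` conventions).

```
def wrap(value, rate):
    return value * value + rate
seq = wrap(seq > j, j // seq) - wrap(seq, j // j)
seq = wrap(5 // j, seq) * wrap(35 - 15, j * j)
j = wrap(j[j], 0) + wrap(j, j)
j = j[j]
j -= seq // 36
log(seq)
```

j = j[j] * j[j] + 0 + (j * j + j)

Transformed code:
seq = (seq > j) * (seq > j) + j // seq - (seq * seq + j // j)
seq = (5 // j * (5 // j) + seq) * ((35 - 15) * (35 - 15) + j * j)
j = j[j] * j[j] + 0 + (j * j + j)
j = j[j]
j = j - seq // 36
log(seq)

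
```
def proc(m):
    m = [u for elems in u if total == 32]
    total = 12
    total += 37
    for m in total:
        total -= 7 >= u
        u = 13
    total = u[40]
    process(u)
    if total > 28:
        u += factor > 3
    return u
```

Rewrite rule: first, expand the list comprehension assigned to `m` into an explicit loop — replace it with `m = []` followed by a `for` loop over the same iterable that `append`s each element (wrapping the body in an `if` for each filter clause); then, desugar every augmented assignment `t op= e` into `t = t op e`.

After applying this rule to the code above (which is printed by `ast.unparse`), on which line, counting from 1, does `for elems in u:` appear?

3

Transformed code:
def proc(m):
    m = []
    for elems in u:
        if total == 32:
            m.append(u)
    total = 12
    total = total + 37
    for m in total:
        total = total - (7 >= u)
        u = 13
    total = u[40]
    process(u)
    if total > 28:
        u = u + (factor > 3)
    return u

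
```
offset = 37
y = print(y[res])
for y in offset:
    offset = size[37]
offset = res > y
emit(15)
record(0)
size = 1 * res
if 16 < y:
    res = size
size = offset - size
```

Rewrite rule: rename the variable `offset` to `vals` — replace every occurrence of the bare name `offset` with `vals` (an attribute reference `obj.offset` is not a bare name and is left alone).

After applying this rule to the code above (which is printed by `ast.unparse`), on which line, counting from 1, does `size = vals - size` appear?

Transformed code:
vals = 37
y = print(y[res])
for y in vals:
    vals = size[37]
vals = res > y
emit(15)
record(0)
size = 1 * res
if 16 < y:
    res = size
size = vals - size

11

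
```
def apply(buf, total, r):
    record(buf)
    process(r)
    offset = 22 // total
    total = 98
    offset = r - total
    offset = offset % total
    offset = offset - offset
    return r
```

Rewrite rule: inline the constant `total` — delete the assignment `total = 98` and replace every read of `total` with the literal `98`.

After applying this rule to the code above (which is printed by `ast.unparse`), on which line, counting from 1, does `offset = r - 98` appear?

Transformed code:
def apply(buf, total, r):
    record(buf)
    process(r)
    offset = 22 // 98
    offset = r - 98
    offset = offset % 98
    offset = offset - offset
    return r

5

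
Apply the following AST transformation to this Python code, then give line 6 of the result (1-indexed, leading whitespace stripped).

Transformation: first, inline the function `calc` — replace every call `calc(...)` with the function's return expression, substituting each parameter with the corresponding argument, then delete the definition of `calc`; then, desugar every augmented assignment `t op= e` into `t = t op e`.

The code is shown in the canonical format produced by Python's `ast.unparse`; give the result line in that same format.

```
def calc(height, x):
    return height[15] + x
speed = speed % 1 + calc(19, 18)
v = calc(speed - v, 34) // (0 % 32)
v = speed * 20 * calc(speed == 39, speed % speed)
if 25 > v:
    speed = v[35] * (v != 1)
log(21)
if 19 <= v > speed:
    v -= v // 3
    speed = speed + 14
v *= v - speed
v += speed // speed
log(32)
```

log(21)

Transformed code:
speed = speed % 1 + (19[15] + 18)
v = ((speed - v)[15] + 34) // (0 % 32)
v = speed * 20 * ((speed == 39)[15] + speed % speed)
if 25 > v:
    speed = v[35] * (v != 1)
log(21)
if 19 <= v > speed:
    v = v - v // 3
    speed = speed + 14
v = v * (v - speed)
v = v + speed // speed
log(32)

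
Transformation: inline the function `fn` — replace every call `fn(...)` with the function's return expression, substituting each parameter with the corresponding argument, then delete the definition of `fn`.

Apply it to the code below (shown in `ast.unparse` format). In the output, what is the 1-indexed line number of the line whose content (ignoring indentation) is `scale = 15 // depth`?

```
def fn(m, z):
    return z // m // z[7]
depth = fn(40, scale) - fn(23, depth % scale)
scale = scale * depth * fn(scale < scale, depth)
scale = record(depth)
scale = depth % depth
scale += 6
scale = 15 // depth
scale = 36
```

6

Transformed code:
depth = scale // 40 // scale[7] - depth % scale // 23 // (depth % scale)[7]
scale = scale * depth * (depth // (scale < scale) // depth[7])
scale = record(depth)
scale = depth % depth
scale += 6
scale = 15 // depth
scale = 36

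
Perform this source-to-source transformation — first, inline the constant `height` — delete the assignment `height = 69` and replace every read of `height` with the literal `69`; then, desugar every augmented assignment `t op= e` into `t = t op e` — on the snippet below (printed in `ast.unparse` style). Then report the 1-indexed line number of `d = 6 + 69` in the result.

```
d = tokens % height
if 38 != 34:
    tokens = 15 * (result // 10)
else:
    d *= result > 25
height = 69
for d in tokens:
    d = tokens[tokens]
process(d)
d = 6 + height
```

9

Transformed code:
d = tokens % 69
if 38 != 34:
    tokens = 15 * (result // 10)
else:
    d = d * (result > 25)
for d in tokens:
    d = tokens[tokens]
process(d)
d = 6 + 69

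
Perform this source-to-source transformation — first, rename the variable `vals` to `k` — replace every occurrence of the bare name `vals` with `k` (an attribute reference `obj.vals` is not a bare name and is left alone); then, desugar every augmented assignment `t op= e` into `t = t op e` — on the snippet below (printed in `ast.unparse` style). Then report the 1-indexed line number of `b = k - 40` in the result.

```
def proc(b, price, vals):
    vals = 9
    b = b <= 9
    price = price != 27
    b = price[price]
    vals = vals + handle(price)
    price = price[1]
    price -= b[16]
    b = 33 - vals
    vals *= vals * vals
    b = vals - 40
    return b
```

Transformed code:
def proc(b, price, k):
    k = 9
    b = b <= 9
    price = price != 27
    b = price[price]
    k = k + handle(price)
    price = price[1]
    price = price - b[16]
    b = 33 - k
    k = k * (k * k)
    b = k - 40
    return b

11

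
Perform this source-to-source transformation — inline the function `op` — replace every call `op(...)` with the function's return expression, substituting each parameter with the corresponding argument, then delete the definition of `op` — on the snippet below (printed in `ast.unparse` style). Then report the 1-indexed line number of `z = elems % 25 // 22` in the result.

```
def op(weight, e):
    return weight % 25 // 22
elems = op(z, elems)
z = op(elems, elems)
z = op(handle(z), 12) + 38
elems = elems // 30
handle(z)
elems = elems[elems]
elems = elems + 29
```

2

Transformed code:
elems = z % 25 // 22
z = elems % 25 // 22
z = handle(z) % 25 // 22 + 38
elems = elems // 30
handle(z)
elems = elems[elems]
elems = elems + 29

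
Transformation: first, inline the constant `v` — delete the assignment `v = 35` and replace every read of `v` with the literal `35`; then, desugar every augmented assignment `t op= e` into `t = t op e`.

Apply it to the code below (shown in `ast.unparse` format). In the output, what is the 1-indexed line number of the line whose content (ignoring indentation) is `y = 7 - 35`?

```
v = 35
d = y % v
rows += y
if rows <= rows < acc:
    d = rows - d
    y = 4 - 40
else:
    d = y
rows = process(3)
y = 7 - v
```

Transformed code:
d = y % 35
rows = rows + y
if rows <= rows < acc:
    d = rows - d
    y = 4 - 40
else:
    d = y
rows = process(3)
y = 7 - 35

9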